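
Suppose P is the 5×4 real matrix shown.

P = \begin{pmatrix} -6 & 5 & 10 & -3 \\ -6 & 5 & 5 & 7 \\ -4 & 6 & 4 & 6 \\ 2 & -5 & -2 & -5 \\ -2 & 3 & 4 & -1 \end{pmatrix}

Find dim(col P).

Row reduce to echelon form.
R2 ← R2 − R1: [0, 0, -5, 10]
R3 ← R3 − (2/3)·R1: [0, 8/3, -8/3, 8]
R4 ← R4 + (1/3)·R1: [0, -10/3, 4/3, -6]
R5 ← R5 − (1/3)·R1: [0, 4/3, 2/3, 0]
Swap R2 ↔ R3
R4 ← R4 + (5/4)·R2: [0, 0, -2, 4]
R5 ← R5 − (1/2)·R2: [0, 0, 2, -4]
R4 ← R4 − (2/5)·R3: [0, 0, 0, 0]
R5 ← R5 + (2/5)·R3: [0, 0, 0, 0]
Echelon form has 3 nonzero rows, so rank(P) = 3.
The column space has dimension equal to the rank: 3.

3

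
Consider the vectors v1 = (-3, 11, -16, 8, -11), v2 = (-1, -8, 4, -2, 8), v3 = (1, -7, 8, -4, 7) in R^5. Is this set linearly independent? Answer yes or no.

no

Form the matrix with these vectors as rows and row reduce.
R2 ← R2 − (1/3)·R1: [0, -35/3, 28/3, -14/3, 35/3]
R3 ← R3 + (1/3)·R1: [0, -10/3, 8/3, -4/3, 10/3]
R3 ← R3 − (2/7)·R2: [0, 0, 0, 0, 0]
2 nonzero rows, so the 3 vectors span a space of dimension 2.
Since 2 < 3, the vectors are linearly dependent.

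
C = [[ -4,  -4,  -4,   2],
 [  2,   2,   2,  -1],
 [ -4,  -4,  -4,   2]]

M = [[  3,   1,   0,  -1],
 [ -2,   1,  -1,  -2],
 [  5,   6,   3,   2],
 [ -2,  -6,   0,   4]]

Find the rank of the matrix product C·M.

First compute CM:
[[-28, -44,  -8,  12],
 [ 14,  22,   4,  -6],
 [-28, -44,  -8,  12]]
Now row reduce the product.
R2 ← R2 + (1/2)·R1: [0, 0, 0, 0]
R3 ← R3 − R1: [0, 0, 0, 0]
1 nonzero row, so rank(CM) = 1.

1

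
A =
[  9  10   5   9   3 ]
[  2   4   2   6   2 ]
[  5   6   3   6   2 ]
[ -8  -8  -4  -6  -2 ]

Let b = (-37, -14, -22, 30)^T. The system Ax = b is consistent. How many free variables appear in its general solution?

Row reduce the augmented matrix [A | b].
R2 ← R2 − (2/9)·R1: [0, 16/9, 8/9, 4, 4/3, -52/9]
R3 ← R3 − (5/9)·R1: [0, 4/9, 2/9, 1, 1/3, -13/9]
R4 ← R4 + (8/9)·R1: [0, 8/9, 4/9, 2, 2/3, -26/9]
R3 ← R3 − (1/4)·R2: [0, 0, 0, 0, 0, 0]
R4 ← R4 − (1/2)·R2: [0, 0, 0, 0, 0, 0]
The echelon form has 2 nonzero rows, and every pivot lies in the first 5 columns, so rank(A) = rank([A|b]) = 2.
The system is consistent.
Free variables = (unknowns) − (rank) = 5 − 2 = 3.

3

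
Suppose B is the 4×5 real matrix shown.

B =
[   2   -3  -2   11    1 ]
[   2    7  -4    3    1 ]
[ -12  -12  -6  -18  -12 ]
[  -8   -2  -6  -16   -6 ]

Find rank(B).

4

Row reduce to echelon form.
R2 ← R2 − R1: [0, 10, -2, -8, 0]
R3 ← R3 + (6)·R1: [0, -30, -18, 48, -6]
R4 ← R4 + (4)·R1: [0, -14, -14, 28, -2]
R3 ← R3 + (3)·R2: [0, 0, -24, 24, -6]
R4 ← R4 + (7/5)·R2: [0, 0, -84/5, 84/5, -2]
R4 ← R4 − (7/10)·R3: [0, 0, 0, 0, 11/5]
Echelon form has 4 nonzero rows, so rank(B) = 4.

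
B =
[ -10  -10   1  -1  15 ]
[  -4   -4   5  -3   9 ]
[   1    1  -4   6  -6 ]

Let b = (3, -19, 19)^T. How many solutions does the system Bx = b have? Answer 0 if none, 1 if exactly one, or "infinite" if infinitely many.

infinite

Row reduce the augmented matrix [B | b].
R2 ← R2 − (2/5)·R1: [0, 0, 23/5, -13/5, 3, -101/5]
R3 ← R3 + (1/10)·R1: [0, 0, -39/10, 59/10, -9/2, 193/10]
R3 ← R3 + (39/46)·R2: [0, 0, 0, 85/23, -45/23, 50/23]
The echelon form has 3 nonzero rows, and every pivot lies in the first 5 columns, so rank(B) = rank([B|b]) = 3.
The system is consistent.
rank = 3 < 5 unknowns, so there are infinitely many solutions.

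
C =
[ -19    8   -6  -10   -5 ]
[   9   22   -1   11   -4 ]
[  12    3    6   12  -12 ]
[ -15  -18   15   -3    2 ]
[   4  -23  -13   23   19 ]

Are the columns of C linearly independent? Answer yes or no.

Row reduce C to echelon form.
R2 ← R2 + (9/19)·R1: [0, 490/19, -73/19, 119/19, -121/19]
R3 ← R3 + (12/19)·R1: [0, 153/19, 42/19, 108/19, -288/19]
R4 ← R4 − (15/19)·R1: [0, -462/19, 375/19, 93/19, 113/19]
R5 ← R5 + (4/19)·R1: [0, -405/19, -271/19, 397/19, 341/19]
R3 ← R3 − (153/490)·R2: [0, 0, 1671/490, 261/70, -6453/490]
R4 ← R4 + (33/35)·R2: [0, 0, 564/35, 54/5, -2/35]
R5 ← R5 + (81/98)·R2: [0, 0, -1709/98, 365/14, 1243/98]
R4 ← R4 − (2632/557)·R3: [0, 0, 0, -3798/557, 34630/557]
R5 ← R5 + (8545/1671)·R3: [0, 0, 0, 25142/557, -30446/557]
R5 ← R5 + (12571/1899)·R4: [0, 0, 0, 0, 677768/1899]
5 pivots among 5 columns.
Every column is a pivot column, so the columns are linearly independent.

yes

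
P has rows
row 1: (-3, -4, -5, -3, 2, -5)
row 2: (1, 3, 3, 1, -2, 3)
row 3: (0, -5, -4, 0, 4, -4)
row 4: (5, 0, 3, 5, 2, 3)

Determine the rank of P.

Row reduce to echelon form.
R2 ← R2 + (1/3)·R1: [0, 5/3, 4/3, 0, -4/3, 4/3]
R4 ← R4 + (5/3)·R1: [0, -20/3, -16/3, 0, 16/3, -16/3]
R3 ← R3 + (3)·R2: [0, 0, 0, 0, 0, 0]
R4 ← R4 + (4)·R2: [0, 0, 0, 0, 0, 0]
Echelon form has 2 nonzero rows, so rank(P) = 2.

2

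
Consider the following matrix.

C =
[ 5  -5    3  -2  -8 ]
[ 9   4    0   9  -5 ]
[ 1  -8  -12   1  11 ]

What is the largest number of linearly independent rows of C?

Row reduce to echelon form.
R2 ← R2 − (9/5)·R1: [0, 13, -27/5, 63/5, 47/5]
R3 ← R3 − (1/5)·R1: [0, -7, -63/5, 7/5, 63/5]
R3 ← R3 + (7/13)·R2: [0, 0, -1008/65, 532/65, 1148/65]
Echelon form has 3 nonzero rows, so rank(C) = 3.
The rank gives the maximum number of linearly independent rows: 3.

3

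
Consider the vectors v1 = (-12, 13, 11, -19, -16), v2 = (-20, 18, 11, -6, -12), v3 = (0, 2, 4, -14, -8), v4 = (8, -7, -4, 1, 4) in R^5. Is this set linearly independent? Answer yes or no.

no

Form the matrix with these vectors as rows and row reduce.
R2 ← R2 − (5/3)·R1: [0, -11/3, -22/3, 77/3, 44/3]
R4 ← R4 + (2/3)·R1: [0, 5/3, 10/3, -35/3, -20/3]
R3 ← R3 + (6/11)·R2: [0, 0, 0, 0, 0]
R4 ← R4 + (5/11)·R2: [0, 0, 0, 0, 0]
2 nonzero rows, so the 4 vectors span a space of dimension 2.
Since 2 < 4, the vectors are linearly dependent.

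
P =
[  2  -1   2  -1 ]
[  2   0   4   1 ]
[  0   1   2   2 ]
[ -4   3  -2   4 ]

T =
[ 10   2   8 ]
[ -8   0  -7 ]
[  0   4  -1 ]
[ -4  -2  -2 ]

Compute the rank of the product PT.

First compute PT:
[[ 32,  14,  23],
 [ 16,  18,  10],
 [-16,   4, -13],
 [-80, -24, -59]]
Now row reduce the product.
R2 ← R2 − (1/2)·R1: [0, 11, -3/2]
R3 ← R3 + (1/2)·R1: [0, 11, -3/2]
R4 ← R4 + (5/2)·R1: [0, 11, -3/2]
R3 ← R3 − R2: [0, 0, 0]
R4 ← R4 − R2: [0, 0, 0]
2 nonzero rows, so rank(PT) = 2.

2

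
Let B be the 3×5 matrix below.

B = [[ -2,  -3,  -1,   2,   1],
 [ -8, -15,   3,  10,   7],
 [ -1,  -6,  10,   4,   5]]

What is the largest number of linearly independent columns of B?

Row reduce to echelon form.
R2 ← R2 − (4)·R1: [0, -3, 7, 2, 3]
R3 ← R3 − (1/2)·R1: [0, -9/2, 21/2, 3, 9/2]
R3 ← R3 − (3/2)·R2: [0, 0, 0, 0, 0]
Echelon form has 2 nonzero rows, so rank(B) = 2.
The rank gives the maximum number of linearly independent columns: 2.

2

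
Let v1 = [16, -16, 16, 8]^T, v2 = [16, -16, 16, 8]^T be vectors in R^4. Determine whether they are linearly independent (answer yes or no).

Form the matrix with these vectors as rows and row reduce.
R2 ← R2 − R1: [0, 0, 0, 0]
1 nonzero row, so the 2 vectors span a space of dimension 1.
Since 1 < 2, the vectors are linearly dependent.

no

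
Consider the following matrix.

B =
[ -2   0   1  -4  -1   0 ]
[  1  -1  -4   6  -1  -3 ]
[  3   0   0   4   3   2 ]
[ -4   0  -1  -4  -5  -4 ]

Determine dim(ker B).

3

Row reduce to echelon form.
R2 ← R2 + (1/2)·R1: [0, -1, -7/2, 4, -3/2, -3]
R3 ← R3 + (3/2)·R1: [0, 0, 3/2, -2, 3/2, 2]
R4 ← R4 − (2)·R1: [0, 0, -3, 4, -3, -4]
R4 ← R4 + (2)·R3: [0, 0, 0, 0, 0, 0]
3 nonzero rows, so rank(B) = 3.
B has 6 columns; by rank–nullity, nullity = 6 − 3 = 3.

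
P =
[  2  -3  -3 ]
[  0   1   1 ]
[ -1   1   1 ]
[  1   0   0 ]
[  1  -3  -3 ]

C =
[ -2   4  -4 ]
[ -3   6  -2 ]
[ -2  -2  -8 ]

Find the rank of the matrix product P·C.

2

First compute PC:
[[ 11,  -4,  22],
 [ -5,   4, -10],
 [ -3,   0,  -6],
 [ -2,   4,  -4],
 [ 13,  -8,  26]]
Now row reduce the product.
R2 ← R2 + (5/11)·R1: [0, 24/11, 0]
R3 ← R3 + (3/11)·R1: [0, -12/11, 0]
R4 ← R4 + (2/11)·R1: [0, 36/11, 0]
R5 ← R5 − (13/11)·R1: [0, -36/11, 0]
R3 ← R3 + (1/2)·R2: [0, 0, 0]
R4 ← R4 − (3/2)·R2: [0, 0, 0]
R5 ← R5 + (3/2)·R2: [0, 0, 0]
2 nonzero rows, so rank(PC) = 2.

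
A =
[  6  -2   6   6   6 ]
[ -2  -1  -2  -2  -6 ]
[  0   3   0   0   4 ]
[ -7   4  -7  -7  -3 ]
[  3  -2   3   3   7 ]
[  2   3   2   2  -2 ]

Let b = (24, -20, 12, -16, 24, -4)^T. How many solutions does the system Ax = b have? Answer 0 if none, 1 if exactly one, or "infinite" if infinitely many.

Row reduce the augmented matrix [A | b].
R2 ← R2 + (1/3)·R1: [0, -5/3, 0, 0, -4, -12]
R4 ← R4 + (7/6)·R1: [0, 5/3, 0, 0, 4, 12]
R5 ← R5 − (1/2)·R1: [0, -1, 0, 0, 4, 12]
R6 ← R6 − (1/3)·R1: [0, 11/3, 0, 0, -4, -12]
R3 ← R3 + (9/5)·R2: [0, 0, 0, 0, -16/5, -48/5]
R4 ← R4 + R2: [0, 0, 0, 0, 0, 0]
R5 ← R5 − (3/5)·R2: [0, 0, 0, 0, 32/5, 96/5]
R6 ← R6 + (11/5)·R2: [0, 0, 0, 0, -64/5, -192/5]
R5 ← R5 + (2)·R3: [0, 0, 0, 0, 0, 0]
R6 ← R6 − (4)·R3: [0, 0, 0, 0, 0, 0]
The echelon form has 3 nonzero rows, and every pivot lies in the first 5 columns, so rank(A) = rank([A|b]) = 3.
The system is consistent.
rank = 3 < 5 unknowns, so there are infinitely many solutions.

infinite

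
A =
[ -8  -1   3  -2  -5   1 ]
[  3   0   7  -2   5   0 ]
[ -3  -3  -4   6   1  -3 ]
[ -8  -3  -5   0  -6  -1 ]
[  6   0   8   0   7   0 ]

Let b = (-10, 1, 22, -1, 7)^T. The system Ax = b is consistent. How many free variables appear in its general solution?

Row reduce the augmented matrix [A | b].
R2 ← R2 + (3/8)·R1: [0, -3/8, 65/8, -11/4, 25/8, 3/8, -11/4]
R3 ← R3 − (3/8)·R1: [0, -21/8, -41/8, 27/4, 23/8, -27/8, 103/4]
R4 ← R4 − R1: [0, -2, -8, 2, -1, -2, 9]
R5 ← R5 + (3/4)·R1: [0, -3/4, 41/4, -3/2, 13/4, 3/4, -1/2]
R3 ← R3 − (7)·R2: [0, 0, -62, 26, -19, -6, 45]
R4 ← R4 − (16/3)·R2: [0, 0, -154/3, 50/3, -53/3, -4, 71/3]
R5 ← R5 − (2)·R2: [0, 0, -6, 4, -3, 0, 5]
R4 ← R4 − (77/93)·R3: [0, 0, 0, -452/93, -60/31, 30/31, -1264/93]
R5 ← R5 − (3/31)·R3: [0, 0, 0, 46/31, -36/31, 18/31, 20/31]
R5 ← R5 + (69/226)·R4: [0, 0, 0, 0, -198/113, 99/113, -396/113]
The echelon form has 5 nonzero rows, and every pivot lies in the first 6 columns, so rank(A) = rank([A|b]) = 5.
The system is consistent.
Free variables = (unknowns) − (rank) = 6 − 5 = 1.

1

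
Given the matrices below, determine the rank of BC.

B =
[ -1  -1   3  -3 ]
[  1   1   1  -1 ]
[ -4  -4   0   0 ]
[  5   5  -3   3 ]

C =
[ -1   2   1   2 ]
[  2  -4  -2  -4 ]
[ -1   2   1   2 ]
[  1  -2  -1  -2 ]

1

First compute BC:
[[ -7,  14,   7,  14],
 [ -1,   2,   1,   2],
 [ -4,   8,   4,   8],
 [ 11, -22, -11, -22]]
Now row reduce the product.
R2 ← R2 − (1/7)·R1: [0, 0, 0, 0]
R3 ← R3 − (4/7)·R1: [0, 0, 0, 0]
R4 ← R4 + (11/7)·R1: [0, 0, 0, 0]
1 nonzero row, so rank(BC) = 1.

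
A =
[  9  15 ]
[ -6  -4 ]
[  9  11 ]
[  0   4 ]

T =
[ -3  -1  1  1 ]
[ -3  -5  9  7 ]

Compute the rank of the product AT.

First compute AT:
[[-72, -84, 144, 114],
 [ 30,  26, -42, -34],
 [-60, -64, 108,  86],
 [-12, -20,  36,  28]]
Now row reduce the product.
R2 ← R2 + (5/12)·R1: [0, -9, 18, 27/2]
R3 ← R3 − (5/6)·R1: [0, 6, -12, -9]
R4 ← R4 − (1/6)·R1: [0, -6, 12, 9]
R3 ← R3 + (2/3)·R2: [0, 0, 0, 0]
R4 ← R4 − (2/3)·R2: [0, 0, 0, 0]
2 nonzero rows, so rank(AT) = 2.

2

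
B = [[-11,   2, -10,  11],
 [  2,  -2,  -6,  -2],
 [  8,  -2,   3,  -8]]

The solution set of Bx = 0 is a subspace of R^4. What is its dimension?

Row reduce to echelon form.
R2 ← R2 + (2/11)·R1: [0, -18/11, -86/11, 0]
R3 ← R3 + (8/11)·R1: [0, -6/11, -47/11, 0]
R3 ← R3 − (1/3)·R2: [0, 0, -5/3, 0]
3 nonzero rows, so rank(B) = 3.
B has 4 columns; by rank–nullity, nullity = 4 − 3 = 1.

1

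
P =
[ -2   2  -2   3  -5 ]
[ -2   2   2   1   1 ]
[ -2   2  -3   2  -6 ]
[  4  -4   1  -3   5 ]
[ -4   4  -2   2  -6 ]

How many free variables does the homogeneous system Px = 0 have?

Row reduce to echelon form.
R2 ← R2 − R1: [0, 0, 4, -2, 6]
R3 ← R3 − R1: [0, 0, -1, -1, -1]
R4 ← R4 + (2)·R1: [0, 0, -3, 3, -5]
R5 ← R5 − (2)·R1: [0, 0, 2, -4, 4]
R3 ← R3 + (1/4)·R2: [0, 0, 0, -3/2, 1/2]
R4 ← R4 + (3/4)·R2: [0, 0, 0, 3/2, -1/2]
R5 ← R5 − (1/2)·R2: [0, 0, 0, -3, 1]
R4 ← R4 + R3: [0, 0, 0, 0, 0]
R5 ← R5 − (2)·R3: [0, 0, 0, 0, 0]
3 nonzero rows, so rank(P) = 3.
P has 5 columns; by rank–nullity, nullity = 5 − 3 = 2.

2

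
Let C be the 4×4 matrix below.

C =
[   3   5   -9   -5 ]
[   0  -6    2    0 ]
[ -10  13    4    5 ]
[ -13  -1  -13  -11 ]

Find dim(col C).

Row reduce to echelon form.
R3 ← R3 + (10/3)·R1: [0, 89/3, -26, -35/3]
R4 ← R4 + (13/3)·R1: [0, 62/3, -52, -98/3]
R3 ← R3 + (89/18)·R2: [0, 0, -145/9, -35/3]
R4 ← R4 + (31/9)·R2: [0, 0, -406/9, -98/3]
R4 ← R4 − (14/5)·R3: [0, 0, 0, 0]
Echelon form has 3 nonzero rows, so rank(C) = 3.
The column space has dimension equal to the rank: 3.

3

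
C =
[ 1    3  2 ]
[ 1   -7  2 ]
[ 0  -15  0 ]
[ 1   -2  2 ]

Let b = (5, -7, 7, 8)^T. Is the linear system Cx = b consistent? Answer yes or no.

Row reduce the augmented matrix [C | b].
R2 ← R2 − R1: [0, -10, 0, -12]
R4 ← R4 − R1: [0, -5, 0, 3]
R3 ← R3 − (3/2)·R2: [0, 0, 0, 25]
R4 ← R4 − (1/2)·R2: [0, 0, 0, 9]
R4 ← R4 − (9/25)·R3: [0, 0, 0, 0]
The echelon form has 3 nonzero rows; the last pivot sits in the augmented column, so rank(C) = 2 but rank([C|b]) = 3.
Since the ranks differ, the system is inconsistent.

no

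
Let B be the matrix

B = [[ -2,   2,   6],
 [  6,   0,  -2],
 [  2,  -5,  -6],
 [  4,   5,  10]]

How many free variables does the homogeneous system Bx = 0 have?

Row reduce to echelon form.
R2 ← R2 + (3)·R1: [0, 6, 16]
R3 ← R3 + R1: [0, -3, 0]
R4 ← R4 + (2)·R1: [0, 9, 22]
R3 ← R3 + (1/2)·R2: [0, 0, 8]
R4 ← R4 − (3/2)·R2: [0, 0, -2]
R4 ← R4 + (1/4)·R3: [0, 0, 0]
3 nonzero rows, so rank(B) = 3.
B has 3 columns; by rank–nullity, nullity = 3 − 3 = 0.

0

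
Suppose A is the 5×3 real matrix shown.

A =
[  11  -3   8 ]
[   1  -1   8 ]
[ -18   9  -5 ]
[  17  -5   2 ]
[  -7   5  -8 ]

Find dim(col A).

Row reduce to echelon form.
R2 ← R2 − (1/11)·R1: [0, -8/11, 80/11]
R3 ← R3 + (18/11)·R1: [0, 45/11, 89/11]
R4 ← R4 − (17/11)·R1: [0, -4/11, -114/11]
R5 ← R5 + (7/11)·R1: [0, 34/11, -32/11]
R3 ← R3 + (45/8)·R2: [0, 0, 49]
R4 ← R4 − (1/2)·R2: [0, 0, -14]
R5 ← R5 + (17/4)·R2: [0, 0, 28]
R4 ← R4 + (2/7)·R3: [0, 0, 0]
R5 ← R5 − (4/7)·R3: [0, 0, 0]
Echelon form has 3 nonzero rows, so rank(A) = 3.
The column space has dimension equal to the rank: 3.

3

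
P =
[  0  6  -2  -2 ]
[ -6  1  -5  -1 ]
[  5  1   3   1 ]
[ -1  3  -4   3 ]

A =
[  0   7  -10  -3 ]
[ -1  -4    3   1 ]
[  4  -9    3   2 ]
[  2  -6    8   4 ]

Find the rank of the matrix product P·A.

4

First compute PA:
[[-18,   6,  -4,  -6],
 [-23,   5,  40,   5],
 [ 13,  -2, -30,  -4],
 [-13,  -1,  31,  10]]
Now row reduce the product.
R2 ← R2 − (23/18)·R1: [0, -8/3, 406/9, 38/3]
R3 ← R3 + (13/18)·R1: [0, 7/3, -296/9, -25/3]
R4 ← R4 − (13/18)·R1: [0, -16/3, 305/9, 43/3]
R3 ← R3 + (7/8)·R2: [0, 0, 79/12, 11/4]
R4 ← R4 − (2)·R2: [0, 0, -169/3, -11]
R4 ← R4 + (676/79)·R3: [0, 0, 0, 990/79]
4 nonzero rows, so rank(PA) = 4.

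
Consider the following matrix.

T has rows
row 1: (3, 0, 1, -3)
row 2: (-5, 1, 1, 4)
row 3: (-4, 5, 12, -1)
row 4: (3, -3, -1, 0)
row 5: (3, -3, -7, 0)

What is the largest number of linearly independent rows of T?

Row reduce to echelon form.
R2 ← R2 + (5/3)·R1: [0, 1, 8/3, -1]
R3 ← R3 + (4/3)·R1: [0, 5, 40/3, -5]
R4 ← R4 − R1: [0, -3, -2, 3]
R5 ← R5 − R1: [0, -3, -8, 3]
R3 ← R3 − (5)·R2: [0, 0, 0, 0]
R4 ← R4 + (3)·R2: [0, 0, 6, 0]
R5 ← R5 + (3)·R2: [0, 0, 0, 0]
Swap R3 ↔ R4
Echelon form has 3 nonzero rows, so rank(T) = 3.
The rank gives the maximum number of linearly independent rows: 3.

3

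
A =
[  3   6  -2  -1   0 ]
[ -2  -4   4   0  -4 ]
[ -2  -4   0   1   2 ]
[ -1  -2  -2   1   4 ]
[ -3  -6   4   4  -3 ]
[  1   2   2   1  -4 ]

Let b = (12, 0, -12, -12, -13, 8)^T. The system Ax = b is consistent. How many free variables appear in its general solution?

2

Row reduce the augmented matrix [A | b].
R2 ← R2 + (2/3)·R1: [0, 0, 8/3, -2/3, -4, 8]
R3 ← R3 + (2/3)·R1: [0, 0, -4/3, 1/3, 2, -4]
R4 ← R4 + (1/3)·R1: [0, 0, -8/3, 2/3, 4, -8]
R5 ← R5 + R1: [0, 0, 2, 3, -3, -1]
R6 ← R6 − (1/3)·R1: [0, 0, 8/3, 4/3, -4, 4]
R3 ← R3 + (1/2)·R2: [0, 0, 0, 0, 0, 0]
R4 ← R4 + R2: [0, 0, 0, 0, 0, 0]
R5 ← R5 − (3/4)·R2: [0, 0, 0, 7/2, 0, -7]
R6 ← R6 − R2: [0, 0, 0, 2, 0, -4]
Swap R3 ↔ R5
R6 ← R6 − (4/7)·R3: [0, 0, 0, 0, 0, 0]
The echelon form has 3 nonzero rows, and every pivot lies in the first 5 columns, so rank(A) = rank([A|b]) = 3.
The system is consistent.
Free variables = (unknowns) − (rank) = 5 − 3 = 2.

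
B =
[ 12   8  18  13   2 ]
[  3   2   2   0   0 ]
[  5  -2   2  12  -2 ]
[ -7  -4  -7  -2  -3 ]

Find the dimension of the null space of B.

Row reduce to echelon form.
R2 ← R2 − (1/4)·R1: [0, 0, -5/2, -13/4, -1/2]
R3 ← R3 − (5/12)·R1: [0, -16/3, -11/2, 79/12, -17/6]
R4 ← R4 + (7/12)·R1: [0, 2/3, 7/2, 67/12, -11/6]
Swap R2 ↔ R3
R4 ← R4 + (1/8)·R2: [0, 0, 45/16, 205/32, -35/16]
R4 ← R4 + (9/8)·R3: [0, 0, 0, 11/4, -11/4]
4 nonzero rows, so rank(B) = 4.
B has 5 columns; by rank–nullity, nullity = 5 − 4 = 1.

1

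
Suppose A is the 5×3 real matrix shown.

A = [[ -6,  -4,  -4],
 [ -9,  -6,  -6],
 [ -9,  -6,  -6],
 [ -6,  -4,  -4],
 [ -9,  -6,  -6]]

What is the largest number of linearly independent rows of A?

Row reduce to echelon form.
R2 ← R2 − (3/2)·R1: [0, 0, 0]
R3 ← R3 − (3/2)·R1: [0, 0, 0]
R4 ← R4 − R1: [0, 0, 0]
R5 ← R5 − (3/2)·R1: [0, 0, 0]
Echelon form has 1 nonzero row, so rank(A) = 1.
The rank gives the maximum number of linearly independent rows: 1.

1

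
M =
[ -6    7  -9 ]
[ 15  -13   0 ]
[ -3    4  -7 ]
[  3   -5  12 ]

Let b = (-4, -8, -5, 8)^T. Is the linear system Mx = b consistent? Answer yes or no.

no

Row reduce the augmented matrix [M | b].
R2 ← R2 + (5/2)·R1: [0, 9/2, -45/2, -18]
R3 ← R3 − (1/2)·R1: [0, 1/2, -5/2, -3]
R4 ← R4 + (1/2)·R1: [0, -3/2, 15/2, 6]
R3 ← R3 − (1/9)·R2: [0, 0, 0, -1]
R4 ← R4 + (1/3)·R2: [0, 0, 0, 0]
The echelon form has 3 nonzero rows; the last pivot sits in the augmented column, so rank(M) = 2 but rank([M|b]) = 3.
Since the ranks differ, the system is inconsistent.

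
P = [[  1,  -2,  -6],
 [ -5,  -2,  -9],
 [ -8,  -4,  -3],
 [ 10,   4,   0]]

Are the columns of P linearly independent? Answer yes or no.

yes

Row reduce P to echelon form.
R2 ← R2 + (5)·R1: [0, -12, -39]
R3 ← R3 + (8)·R1: [0, -20, -51]
R4 ← R4 − (10)·R1: [0, 24, 60]
R3 ← R3 − (5/3)·R2: [0, 0, 14]
R4 ← R4 + (2)·R2: [0, 0, -18]
R4 ← R4 + (9/7)·R3: [0, 0, 0]
3 pivots among 3 columns.
Every column is a pivot column, so the columns are linearly independent.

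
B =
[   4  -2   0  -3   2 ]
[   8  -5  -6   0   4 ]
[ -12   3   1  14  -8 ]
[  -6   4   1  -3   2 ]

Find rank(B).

4

Row reduce to echelon form.
R2 ← R2 − (2)·R1: [0, -1, -6, 6, 0]
R3 ← R3 + (3)·R1: [0, -3, 1, 5, -2]
R4 ← R4 + (3/2)·R1: [0, 1, 1, -15/2, 5]
R3 ← R3 − (3)·R2: [0, 0, 19, -13, -2]
R4 ← R4 + R2: [0, 0, -5, -3/2, 5]
R4 ← R4 + (5/19)·R3: [0, 0, 0, -187/38, 85/19]
Echelon form has 4 nonzero rows, so rank(B) = 4.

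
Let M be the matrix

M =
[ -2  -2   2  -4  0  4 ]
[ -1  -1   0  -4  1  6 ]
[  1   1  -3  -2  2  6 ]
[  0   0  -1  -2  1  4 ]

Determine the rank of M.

Row reduce to echelon form.
R2 ← R2 − (1/2)·R1: [0, 0, -1, -2, 1, 4]
R3 ← R3 + (1/2)·R1: [0, 0, -2, -4, 2, 8]
R3 ← R3 − (2)·R2: [0, 0, 0, 0, 0, 0]
R4 ← R4 − R2: [0, 0, 0, 0, 0, 0]
Echelon form has 2 nonzero rows, so rank(M) = 2.

2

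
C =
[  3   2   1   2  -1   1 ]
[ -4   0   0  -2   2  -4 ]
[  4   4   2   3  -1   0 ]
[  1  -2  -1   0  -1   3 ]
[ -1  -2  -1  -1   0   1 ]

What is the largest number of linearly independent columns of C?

Row reduce to echelon form.
R2 ← R2 + (4/3)·R1: [0, 8/3, 4/3, 2/3, 2/3, -8/3]
R3 ← R3 − (4/3)·R1: [0, 4/3, 2/3, 1/3, 1/3, -4/3]
R4 ← R4 − (1/3)·R1: [0, -8/3, -4/3, -2/3, -2/3, 8/3]
R5 ← R5 + (1/3)·R1: [0, -4/3, -2/3, -1/3, -1/3, 4/3]
R3 ← R3 − (1/2)·R2: [0, 0, 0, 0, 0, 0]
R4 ← R4 + R2: [0, 0, 0, 0, 0, 0]
R5 ← R5 + (1/2)·R2: [0, 0, 0, 0, 0, 0]
Echelon form has 2 nonzero rows, so rank(C) = 2.
The rank gives the maximum number of linearly independent columns: 2.

2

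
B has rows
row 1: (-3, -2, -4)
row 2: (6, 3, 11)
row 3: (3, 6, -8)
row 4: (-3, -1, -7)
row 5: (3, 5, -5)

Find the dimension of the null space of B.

Row reduce to echelon form.
R2 ← R2 + (2)·R1: [0, -1, 3]
R3 ← R3 + R1: [0, 4, -12]
R4 ← R4 − R1: [0, 1, -3]
R5 ← R5 + R1: [0, 3, -9]
R3 ← R3 + (4)·R2: [0, 0, 0]
R4 ← R4 + R2: [0, 0, 0]
R5 ← R5 + (3)·R2: [0, 0, 0]
2 nonzero rows, so rank(B) = 2.
B has 3 columns; by rank–nullity, nullity = 3 − 2 = 1.

1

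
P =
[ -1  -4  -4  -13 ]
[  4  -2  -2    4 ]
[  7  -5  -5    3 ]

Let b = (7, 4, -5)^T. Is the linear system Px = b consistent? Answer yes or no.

no

Row reduce the augmented matrix [P | b].
R2 ← R2 + (4)·R1: [0, -18, -18, -48, 32]
R3 ← R3 + (7)·R1: [0, -33, -33, -88, 44]
R3 ← R3 − (11/6)·R2: [0, 0, 0, 0, -44/3]
The echelon form has 3 nonzero rows; the last pivot sits in the augmented column, so rank(P) = 2 but rank([P|b]) = 3.
Since the ranks differ, the system is inconsistent.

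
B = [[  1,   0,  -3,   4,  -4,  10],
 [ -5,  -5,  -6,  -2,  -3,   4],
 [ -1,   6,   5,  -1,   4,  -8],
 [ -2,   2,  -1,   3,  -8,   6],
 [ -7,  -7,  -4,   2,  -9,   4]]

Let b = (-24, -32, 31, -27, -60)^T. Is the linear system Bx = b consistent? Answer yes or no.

yes

Row reduce the augmented matrix [B | b].
R2 ← R2 + (5)·R1: [0, -5, -21, 18, -23, 54, -152]
R3 ← R3 + R1: [0, 6, 2, 3, 0, 2, 7]
R4 ← R4 + (2)·R1: [0, 2, -7, 11, -16, 26, -75]
R5 ← R5 + (7)·R1: [0, -7, -25, 30, -37, 74, -228]
R3 ← R3 + (6/5)·R2: [0, 0, -116/5, 123/5, -138/5, 334/5, -877/5]
R4 ← R4 + (2/5)·R2: [0, 0, -77/5, 91/5, -126/5, 238/5, -679/5]
R5 ← R5 − (7/5)·R2: [0, 0, 22/5, 24/5, -24/5, -8/5, -76/5]
R4 ← R4 − (77/116)·R3: [0, 0, 0, 217/116, -399/58, 189/58, -2247/116]
R5 ← R5 + (11/58)·R3: [0, 0, 0, 549/58, -291/29, 321/29, -2811/58]
R5 ← R5 − (1098/217)·R4: [0, 0, 0, 0, 768/31, -168/31, 1536/31]
The echelon form has 5 nonzero rows, and every pivot lies in the first 6 columns, so rank(B) = rank([B|b]) = 5.
The system is consistent.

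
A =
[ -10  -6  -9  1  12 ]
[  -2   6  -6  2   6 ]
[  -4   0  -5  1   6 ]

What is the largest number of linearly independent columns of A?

Row reduce to echelon form.
R2 ← R2 − (1/5)·R1: [0, 36/5, -21/5, 9/5, 18/5]
R3 ← R3 − (2/5)·R1: [0, 12/5, -7/5, 3/5, 6/5]
R3 ← R3 − (1/3)·R2: [0, 0, 0, 0, 0]
Echelon form has 2 nonzero rows, so rank(A) = 2.
The rank gives the maximum number of linearly independent columns: 2.

2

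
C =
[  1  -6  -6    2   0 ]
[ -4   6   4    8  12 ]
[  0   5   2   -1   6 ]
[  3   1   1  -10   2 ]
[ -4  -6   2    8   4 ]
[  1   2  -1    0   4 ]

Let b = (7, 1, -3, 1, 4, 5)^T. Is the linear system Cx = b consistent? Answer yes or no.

no

Row reduce the augmented matrix [C | b].
R2 ← R2 + (4)·R1: [0, -18, -20, 16, 12, 29]
R4 ← R4 − (3)·R1: [0, 19, 19, -16, 2, -20]
R5 ← R5 + (4)·R1: [0, -30, -22, 16, 4, 32]
R6 ← R6 − R1: [0, 8, 5, -2, 4, -2]
R3 ← R3 + (5/18)·R2: [0, 0, -32/9, 31/9, 28/3, 91/18]
R4 ← R4 + (19/18)·R2: [0, 0, -19/9, 8/9, 44/3, 191/18]
R5 ← R5 − (5/3)·R2: [0, 0, 34/3, -32/3, -16, -49/3]
R6 ← R6 + (4/9)·R2: [0, 0, -35/9, 46/9, 28/3, 98/9]
R4 ← R4 − (19/32)·R3: [0, 0, 0, -37/32, 73/8, 487/64]
R5 ← R5 + (51/16)·R3: [0, 0, 0, 5/16, 55/4, -7/32]
R6 ← R6 − (35/32)·R3: [0, 0, 0, 43/32, -7/8, 343/64]
R5 ← R5 + (10/37)·R4: [0, 0, 0, 0, 600/37, 68/37]
R6 ← R6 + (43/37)·R4: [0, 0, 0, 0, 360/37, 1051/74]
R6 ← R6 − (3/5)·R5: [0, 0, 0, 0, 0, 131/10]
The echelon form has 6 nonzero rows; the last pivot sits in the augmented column, so rank(C) = 5 but rank([C|b]) = 6.
Since the ranks differ, the system is inconsistent.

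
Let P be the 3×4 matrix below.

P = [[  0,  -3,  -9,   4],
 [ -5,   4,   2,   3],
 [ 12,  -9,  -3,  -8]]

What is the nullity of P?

2

Row reduce to echelon form.
Swap R1 ↔ R2
R3 ← R3 + (12/5)·R1: [0, 3/5, 9/5, -4/5]
R3 ← R3 + (1/5)·R2: [0, 0, 0, 0]
2 nonzero rows, so rank(P) = 2.
P has 4 columns; by rank–nullity, nullity = 4 − 2 = 2.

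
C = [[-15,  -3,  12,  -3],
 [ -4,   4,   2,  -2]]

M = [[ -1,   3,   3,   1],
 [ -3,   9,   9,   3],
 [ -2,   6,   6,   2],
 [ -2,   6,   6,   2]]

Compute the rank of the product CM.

First compute CM:
[[  6, -18, -18,  -6],
 [ -8,  24,  24,   8]]
Now row reduce the product.
R2 ← R2 + (4/3)·R1: [0, 0, 0, 0]
1 nonzero row, so rank(CM) = 1.

1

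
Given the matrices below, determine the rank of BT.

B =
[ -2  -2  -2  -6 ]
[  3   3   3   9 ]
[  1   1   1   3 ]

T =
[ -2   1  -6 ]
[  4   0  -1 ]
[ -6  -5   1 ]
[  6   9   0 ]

First compute BT:
[[-28, -46,  12],
 [ 42,  69, -18],
 [ 14,  23,  -6]]
Now row reduce the product.
R2 ← R2 + (3/2)·R1: [0, 0, 0]
R3 ← R3 + (1/2)·R1: [0, 0, 0]
1 nonzero row, so rank(BT) = 1.

1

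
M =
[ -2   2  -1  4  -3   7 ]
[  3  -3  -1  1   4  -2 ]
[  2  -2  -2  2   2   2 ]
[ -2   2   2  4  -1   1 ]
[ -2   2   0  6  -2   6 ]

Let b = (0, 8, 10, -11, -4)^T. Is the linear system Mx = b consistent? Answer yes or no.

Row reduce the augmented matrix [M | b].
R2 ← R2 + (3/2)·R1: [0, 0, -5/2, 7, -1/2, 17/2, 8]
R3 ← R3 + R1: [0, 0, -3, 6, -1, 9, 10]
R4 ← R4 − R1: [0, 0, 3, 0, 2, -6, -11]
R5 ← R5 − R1: [0, 0, 1, 2, 1, -1, -4]
R3 ← R3 − (6/5)·R2: [0, 0, 0, -12/5, -2/5, -6/5, 2/5]
R4 ← R4 + (6/5)·R2: [0, 0, 0, 42/5, 7/5, 21/5, -7/5]
R5 ← R5 + (2/5)·R2: [0, 0, 0, 24/5, 4/5, 12/5, -4/5]
R4 ← R4 + (7/2)·R3: [0, 0, 0, 0, 0, 0, 0]
R5 ← R5 + (2)·R3: [0, 0, 0, 0, 0, 0, 0]
The echelon form has 3 nonzero rows, and every pivot lies in the first 6 columns, so rank(M) = rank([M|b]) = 3.
The system is consistent.

yes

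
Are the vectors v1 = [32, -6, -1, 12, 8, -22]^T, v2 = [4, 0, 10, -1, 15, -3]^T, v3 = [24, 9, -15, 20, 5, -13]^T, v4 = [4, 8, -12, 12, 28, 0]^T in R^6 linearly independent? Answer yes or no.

Form the matrix with these vectors as rows and row reduce.
R2 ← R2 − (1/8)·R1: [0, 3/4, 81/8, -5/2, 14, -1/4]
R3 ← R3 − (3/4)·R1: [0, 27/2, -57/4, 11, -1, 7/2]
R4 ← R4 − (1/8)·R1: [0, 35/4, -95/8, 21/2, 27, 11/4]
R3 ← R3 − (18)·R2: [0, 0, -393/2, 56, -253, 8]
R4 ← R4 − (35/3)·R2: [0, 0, -130, 119/3, -409/3, 17/3]
R4 ← R4 − (260/393)·R3: [0, 0, 0, 343/131, 4067/131, 49/131]
4 nonzero rows, so the 4 vectors span a space of dimension 4.
Since 4 = 4, the vectors are linearly independent.

yes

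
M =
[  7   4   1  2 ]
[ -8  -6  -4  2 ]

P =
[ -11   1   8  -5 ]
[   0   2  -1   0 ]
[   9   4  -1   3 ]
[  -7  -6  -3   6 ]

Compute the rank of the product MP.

2

First compute MP:
[[-82,   7,  45, -20],
 [ 38, -48, -60,  40]]
Now row reduce the product.
R2 ← R2 + (19/41)·R1: [0, -1835/41, -1605/41, 1260/41]
2 nonzero rows, so rank(MP) = 2.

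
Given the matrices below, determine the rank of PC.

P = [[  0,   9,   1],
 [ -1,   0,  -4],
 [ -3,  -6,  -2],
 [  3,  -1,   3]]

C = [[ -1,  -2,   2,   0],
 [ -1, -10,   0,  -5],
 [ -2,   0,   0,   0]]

First compute PC:
[[-11, -90,   0, -45],
 [  9,   2,  -2,   0],
 [ 13,  66,  -6,  30],
 [ -8,   4,   6,   5]]
Now row reduce the product.
R2 ← R2 + (9/11)·R1: [0, -788/11, -2, -405/11]
R3 ← R3 + (13/11)·R1: [0, -444/11, -6, -255/11]
R4 ← R4 − (8/11)·R1: [0, 764/11, 6, 415/11]
R3 ← R3 − (111/197)·R2: [0, 0, -960/197, -480/197]
R4 ← R4 + (191/197)·R2: [0, 0, 800/197, 400/197]
R4 ← R4 + (5/6)·R3: [0, 0, 0, 0]
3 nonzero rows, so rank(PC) = 3.

3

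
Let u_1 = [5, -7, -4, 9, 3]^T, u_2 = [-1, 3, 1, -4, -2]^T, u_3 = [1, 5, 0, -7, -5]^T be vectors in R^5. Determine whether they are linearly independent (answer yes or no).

Form the matrix with these vectors as rows and row reduce.
R2 ← R2 + (1/5)·R1: [0, 8/5, 1/5, -11/5, -7/5]
R3 ← R3 − (1/5)·R1: [0, 32/5, 4/5, -44/5, -28/5]
R3 ← R3 − (4)·R2: [0, 0, 0, 0, 0]
2 nonzero rows, so the 3 vectors span a space of dimension 2.
Since 2 < 3, the vectors are linearly dependent.

no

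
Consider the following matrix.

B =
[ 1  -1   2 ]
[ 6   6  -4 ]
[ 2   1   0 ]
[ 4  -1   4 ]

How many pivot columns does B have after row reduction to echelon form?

Row reduce to echelon form.
R2 ← R2 − (6)·R1: [0, 12, -16]
R3 ← R3 − (2)·R1: [0, 3, -4]
R4 ← R4 − (4)·R1: [0, 3, -4]
R3 ← R3 − (1/4)·R2: [0, 0, 0]
R4 ← R4 − (1/4)·R2: [0, 0, 0]
Echelon form has 2 nonzero rows, so rank(B) = 2.
Each nonzero row contributes one pivot column: 2 pivot columns.

2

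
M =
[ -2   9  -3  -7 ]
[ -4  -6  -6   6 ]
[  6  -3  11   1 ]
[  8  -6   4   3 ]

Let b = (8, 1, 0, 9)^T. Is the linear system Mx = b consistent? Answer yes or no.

no

Row reduce the augmented matrix [M | b].
R2 ← R2 − (2)·R1: [0, -24, 0, 20, -15]
R3 ← R3 + (3)·R1: [0, 24, 2, -20, 24]
R4 ← R4 + (4)·R1: [0, 30, -8, -25, 41]
R3 ← R3 + R2: [0, 0, 2, 0, 9]
R4 ← R4 + (5/4)·R2: [0, 0, -8, 0, 89/4]
R4 ← R4 + (4)·R3: [0, 0, 0, 0, 233/4]
The echelon form has 4 nonzero rows; the last pivot sits in the augmented column, so rank(M) = 3 but rank([M|b]) = 4.
Since the ranks differ, the system is inconsistent.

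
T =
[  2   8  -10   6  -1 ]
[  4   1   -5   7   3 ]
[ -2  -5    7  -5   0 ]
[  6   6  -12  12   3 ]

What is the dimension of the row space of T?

Row reduce to echelon form.
R2 ← R2 − (2)·R1: [0, -15, 15, -5, 5]
R3 ← R3 + R1: [0, 3, -3, 1, -1]
R4 ← R4 − (3)·R1: [0, -18, 18, -6, 6]
R3 ← R3 + (1/5)·R2: [0, 0, 0, 0, 0]
R4 ← R4 − (6/5)·R2: [0, 0, 0, 0, 0]
Echelon form has 2 nonzero rows, so rank(T) = 2.
The row space has dimension equal to the rank: 2.

2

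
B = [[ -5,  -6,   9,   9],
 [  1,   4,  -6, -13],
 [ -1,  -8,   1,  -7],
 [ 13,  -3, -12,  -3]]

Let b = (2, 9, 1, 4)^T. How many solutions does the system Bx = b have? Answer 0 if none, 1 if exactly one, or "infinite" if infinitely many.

Row reduce the augmented matrix [B | b].
R2 ← R2 + (1/5)·R1: [0, 14/5, -21/5, -56/5, 47/5]
R3 ← R3 − (1/5)·R1: [0, -34/5, -4/5, -44/5, 3/5]
R4 ← R4 + (13/5)·R1: [0, -93/5, 57/5, 102/5, 46/5]
R3 ← R3 + (17/7)·R2: [0, 0, -11, -36, 164/7]
R4 ← R4 + (93/14)·R2: [0, 0, -33/2, -54, 1003/14]
R4 ← R4 − (3/2)·R3: [0, 0, 0, 0, 73/2]
The echelon form has 4 nonzero rows; the last pivot sits in the augmented column, so rank(B) = 3 but rank([B|b]) = 4.
Since the ranks differ, the system is inconsistent.
It has no solutions.

0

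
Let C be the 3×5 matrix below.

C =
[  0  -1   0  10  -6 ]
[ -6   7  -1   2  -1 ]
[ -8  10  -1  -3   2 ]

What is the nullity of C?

2

Row reduce to echelon form.
Swap R1 ↔ R2
R3 ← R3 − (4/3)·R1: [0, 2/3, 1/3, -17/3, 10/3]
R3 ← R3 + (2/3)·R2: [0, 0, 1/3, 1, -2/3]
3 nonzero rows, so rank(C) = 3.
C has 5 columns; by rank–nullity, nullity = 5 − 3 = 2.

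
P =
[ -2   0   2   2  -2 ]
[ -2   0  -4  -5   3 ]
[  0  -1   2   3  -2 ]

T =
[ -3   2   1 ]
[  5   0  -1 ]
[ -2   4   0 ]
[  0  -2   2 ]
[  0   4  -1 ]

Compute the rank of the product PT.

First compute PT:
[[  2,  -8,   4],
 [ 14,   2, -15],
 [ -9,  -6,   9]]
Now row reduce the product.
R2 ← R2 − (7)·R1: [0, 58, -43]
R3 ← R3 + (9/2)·R1: [0, -42, 27]
R3 ← R3 + (21/29)·R2: [0, 0, -120/29]
3 nonzero rows, so rank(PT) = 3.

3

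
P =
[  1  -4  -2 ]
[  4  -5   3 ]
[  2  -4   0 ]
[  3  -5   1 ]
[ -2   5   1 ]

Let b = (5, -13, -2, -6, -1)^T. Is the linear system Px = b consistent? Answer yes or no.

Row reduce the augmented matrix [P | b].
R2 ← R2 − (4)·R1: [0, 11, 11, -33]
R3 ← R3 − (2)·R1: [0, 4, 4, -12]
R4 ← R4 − (3)·R1: [0, 7, 7, -21]
R5 ← R5 + (2)·R1: [0, -3, -3, 9]
R3 ← R3 − (4/11)·R2: [0, 0, 0, 0]
R4 ← R4 − (7/11)·R2: [0, 0, 0, 0]
R5 ← R5 + (3/11)·R2: [0, 0, 0, 0]
The echelon form has 2 nonzero rows, and every pivot lies in the first 3 columns, so rank(P) = rank([P|b]) = 2.
The system is consistent.

yes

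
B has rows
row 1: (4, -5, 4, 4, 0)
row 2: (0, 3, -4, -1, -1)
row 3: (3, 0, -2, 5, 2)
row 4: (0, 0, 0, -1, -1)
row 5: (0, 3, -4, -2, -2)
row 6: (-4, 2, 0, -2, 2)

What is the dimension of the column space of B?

3

Row reduce to echelon form.
R3 ← R3 − (3/4)·R1: [0, 15/4, -5, 2, 2]
R6 ← R6 + R1: [0, -3, 4, 2, 2]
R3 ← R3 − (5/4)·R2: [0, 0, 0, 13/4, 13/4]
R5 ← R5 − R2: [0, 0, 0, -1, -1]
R6 ← R6 + R2: [0, 0, 0, 1, 1]
R4 ← R4 + (4/13)·R3: [0, 0, 0, 0, 0]
R5 ← R5 + (4/13)·R3: [0, 0, 0, 0, 0]
R6 ← R6 − (4/13)·R3: [0, 0, 0, 0, 0]
Echelon form has 3 nonzero rows, so rank(B) = 3.
The column space has dimension equal to the rank: 3.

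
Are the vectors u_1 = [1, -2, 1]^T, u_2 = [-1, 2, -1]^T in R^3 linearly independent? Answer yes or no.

no

Form the matrix with these vectors as rows and row reduce.
R2 ← R2 + R1: [0, 0, 0]
1 nonzero row, so the 2 vectors span a space of dimension 1.
Since 1 < 2, the vectors are linearly dependent.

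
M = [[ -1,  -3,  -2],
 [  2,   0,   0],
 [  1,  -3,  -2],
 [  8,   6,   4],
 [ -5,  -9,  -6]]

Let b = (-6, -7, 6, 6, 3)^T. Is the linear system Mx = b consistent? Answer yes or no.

Row reduce the augmented matrix [M | b].
R2 ← R2 + (2)·R1: [0, -6, -4, -19]
R3 ← R3 + R1: [0, -6, -4, 0]
R4 ← R4 + (8)·R1: [0, -18, -12, -42]
R5 ← R5 − (5)·R1: [0, 6, 4, 33]
R3 ← R3 − R2: [0, 0, 0, 19]
R4 ← R4 − (3)·R2: [0, 0, 0, 15]
R5 ← R5 + R2: [0, 0, 0, 14]
R4 ← R4 − (15/19)·R3: [0, 0, 0, 0]
R5 ← R5 − (14/19)·R3: [0, 0, 0, 0]
The echelon form has 3 nonzero rows; the last pivot sits in the augmented column, so rank(M) = 2 but rank([M|b]) = 3.
Since the ranks differ, the system is inconsistent.

no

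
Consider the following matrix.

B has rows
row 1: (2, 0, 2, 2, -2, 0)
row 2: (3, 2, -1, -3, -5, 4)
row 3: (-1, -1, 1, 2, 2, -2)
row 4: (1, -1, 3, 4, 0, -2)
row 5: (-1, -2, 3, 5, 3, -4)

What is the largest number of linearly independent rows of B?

Row reduce to echelon form.
R2 ← R2 − (3/2)·R1: [0, 2, -4, -6, -2, 4]
R3 ← R3 + (1/2)·R1: [0, -1, 2, 3, 1, -2]
R4 ← R4 − (1/2)·R1: [0, -1, 2, 3, 1, -2]
R5 ← R5 + (1/2)·R1: [0, -2, 4, 6, 2, -4]
R3 ← R3 + (1/2)·R2: [0, 0, 0, 0, 0, 0]
R4 ← R4 + (1/2)·R2: [0, 0, 0, 0, 0, 0]
R5 ← R5 + R2: [0, 0, 0, 0, 0, 0]
Echelon form has 2 nonzero rows, so rank(B) = 2.
The rank gives the maximum number of linearly independent rows: 2.

2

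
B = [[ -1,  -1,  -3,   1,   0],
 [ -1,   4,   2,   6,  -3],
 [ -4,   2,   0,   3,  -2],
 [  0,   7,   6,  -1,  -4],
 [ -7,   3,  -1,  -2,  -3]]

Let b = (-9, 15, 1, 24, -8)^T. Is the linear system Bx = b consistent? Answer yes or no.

Row reduce the augmented matrix [B | b].
R2 ← R2 − R1: [0, 5, 5, 5, -3, 24]
R3 ← R3 − (4)·R1: [0, 6, 12, -1, -2, 37]
R5 ← R5 − (7)·R1: [0, 10, 20, -9, -3, 55]
R3 ← R3 − (6/5)·R2: [0, 0, 6, -7, 8/5, 41/5]
R4 ← R4 − (7/5)·R2: [0, 0, -1, -8, 1/5, -48/5]
R5 ← R5 − (2)·R2: [0, 0, 10, -19, 3, 7]
R4 ← R4 + (1/6)·R3: [0, 0, 0, -55/6, 7/15, -247/30]
R5 ← R5 − (5/3)·R3: [0, 0, 0, -22/3, 1/3, -20/3]
R5 ← R5 − (4/5)·R4: [0, 0, 0, 0, -1/25, -2/25]
The echelon form has 5 nonzero rows, and every pivot lies in the first 5 columns, so rank(B) = rank([B|b]) = 5.
The system is consistent.

yes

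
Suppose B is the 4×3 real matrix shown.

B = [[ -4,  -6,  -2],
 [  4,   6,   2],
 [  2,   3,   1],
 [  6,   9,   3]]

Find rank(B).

Row reduce to echelon form.
R2 ← R2 + R1: [0, 0, 0]
R3 ← R3 + (1/2)·R1: [0, 0, 0]
R4 ← R4 + (3/2)·R1: [0, 0, 0]
Echelon form has 1 nonzero row, so rank(B) = 1.

1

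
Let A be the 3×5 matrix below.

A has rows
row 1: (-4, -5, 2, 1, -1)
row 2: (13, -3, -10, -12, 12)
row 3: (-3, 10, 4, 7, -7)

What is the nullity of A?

Row reduce to echelon form.
R2 ← R2 + (13/4)·R1: [0, -77/4, -7/2, -35/4, 35/4]
R3 ← R3 − (3/4)·R1: [0, 55/4, 5/2, 25/4, -25/4]
R3 ← R3 + (5/7)·R2: [0, 0, 0, 0, 0]
2 nonzero rows, so rank(A) = 2.
A has 5 columns; by rank–nullity, nullity = 5 − 2 = 3.

3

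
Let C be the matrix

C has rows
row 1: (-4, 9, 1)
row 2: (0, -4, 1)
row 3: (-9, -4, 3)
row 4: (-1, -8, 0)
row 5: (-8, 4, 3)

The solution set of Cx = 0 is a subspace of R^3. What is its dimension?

Row reduce to echelon form.
R3 ← R3 − (9/4)·R1: [0, -97/4, 3/4]
R4 ← R4 − (1/4)·R1: [0, -41/4, -1/4]
R5 ← R5 − (2)·R1: [0, -14, 1]
R3 ← R3 − (97/16)·R2: [0, 0, -85/16]
R4 ← R4 − (41/16)·R2: [0, 0, -45/16]
R5 ← R5 − (7/2)·R2: [0, 0, -5/2]
R4 ← R4 − (9/17)·R3: [0, 0, 0]
R5 ← R5 − (8/17)·R3: [0, 0, 0]
3 nonzero rows, so rank(C) = 3.
C has 3 columns; by rank–nullity, nullity = 3 − 3 = 0.

0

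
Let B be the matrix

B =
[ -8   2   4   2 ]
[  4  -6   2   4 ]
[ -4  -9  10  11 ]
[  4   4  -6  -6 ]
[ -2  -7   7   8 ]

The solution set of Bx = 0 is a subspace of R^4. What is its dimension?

Row reduce to echelon form.
R2 ← R2 + (1/2)·R1: [0, -5, 4, 5]
R3 ← R3 − (1/2)·R1: [0, -10, 8, 10]
R4 ← R4 + (1/2)·R1: [0, 5, -4, -5]
R5 ← R5 − (1/4)·R1: [0, -15/2, 6, 15/2]
R3 ← R3 − (2)·R2: [0, 0, 0, 0]
R4 ← R4 + R2: [0, 0, 0, 0]
R5 ← R5 − (3/2)·R2: [0, 0, 0, 0]
2 nonzero rows, so rank(B) = 2.
B has 4 columns; by rank–nullity, nullity = 4 − 2 = 2.

2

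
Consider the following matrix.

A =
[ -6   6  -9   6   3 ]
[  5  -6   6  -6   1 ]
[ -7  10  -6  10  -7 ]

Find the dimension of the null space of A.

3

Row reduce to echelon form.
R2 ← R2 + (5/6)·R1: [0, -1, -3/2, -1, 7/2]
R3 ← R3 − (7/6)·R1: [0, 3, 9/2, 3, -21/2]
R3 ← R3 + (3)·R2: [0, 0, 0, 0, 0]
2 nonzero rows, so rank(A) = 2.
A has 5 columns; by rank–nullity, nullity = 5 − 2 = 3.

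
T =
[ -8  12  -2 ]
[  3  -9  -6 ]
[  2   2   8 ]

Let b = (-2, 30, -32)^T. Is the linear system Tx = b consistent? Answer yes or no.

yes

Row reduce the augmented matrix [T | b].
R2 ← R2 + (3/8)·R1: [0, -9/2, -27/4, 117/4]
R3 ← R3 + (1/4)·R1: [0, 5, 15/2, -65/2]
R3 ← R3 + (10/9)·R2: [0, 0, 0, 0]
The echelon form has 2 nonzero rows, and every pivot lies in the first 3 columns, so rank(T) = rank([T|b]) = 2.
The system is consistent.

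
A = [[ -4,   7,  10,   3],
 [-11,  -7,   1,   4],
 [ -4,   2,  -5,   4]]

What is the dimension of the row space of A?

3

Row reduce to echelon form.
R2 ← R2 − (11/4)·R1: [0, -105/4, -53/2, -17/4]
R3 ← R3 − R1: [0, -5, -15, 1]
R3 ← R3 − (4/21)·R2: [0, 0, -209/21, 38/21]
Echelon form has 3 nonzero rows, so rank(A) = 3.
The row space has dimension equal to the rank: 3.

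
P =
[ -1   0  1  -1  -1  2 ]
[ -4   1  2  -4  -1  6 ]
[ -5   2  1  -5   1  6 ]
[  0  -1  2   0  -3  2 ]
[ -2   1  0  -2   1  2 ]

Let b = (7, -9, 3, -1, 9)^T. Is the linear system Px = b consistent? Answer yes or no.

no

Row reduce the augmented matrix [P | b].
R2 ← R2 − (4)·R1: [0, 1, -2, 0, 3, -2, -37]
R3 ← R3 − (5)·R1: [0, 2, -4, 0, 6, -4, -32]
R5 ← R5 − (2)·R1: [0, 1, -2, 0, 3, -2, -5]
R3 ← R3 − (2)·R2: [0, 0, 0, 0, 0, 0, 42]
R4 ← R4 + R2: [0, 0, 0, 0, 0, 0, -38]
R5 ← R5 − R2: [0, 0, 0, 0, 0, 0, 32]
R4 ← R4 + (19/21)·R3: [0, 0, 0, 0, 0, 0, 0]
R5 ← R5 − (16/21)·R3: [0, 0, 0, 0, 0, 0, 0]
The echelon form has 3 nonzero rows; the last pivot sits in the augmented column, so rank(P) = 2 but rank([P|b]) = 3.
Since the ranks differ, the system is inconsistent.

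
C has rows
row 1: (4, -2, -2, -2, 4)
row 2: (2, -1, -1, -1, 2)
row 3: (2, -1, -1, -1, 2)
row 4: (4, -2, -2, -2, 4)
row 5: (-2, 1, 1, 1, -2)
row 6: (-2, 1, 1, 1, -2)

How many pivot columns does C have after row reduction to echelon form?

Row reduce to echelon form.
R2 ← R2 − (1/2)·R1: [0, 0, 0, 0, 0]
R3 ← R3 − (1/2)·R1: [0, 0, 0, 0, 0]
R4 ← R4 − R1: [0, 0, 0, 0, 0]
R5 ← R5 + (1/2)·R1: [0, 0, 0, 0, 0]
R6 ← R6 + (1/2)·R1: [0, 0, 0, 0, 0]
Echelon form has 1 nonzero row, so rank(C) = 1.
Each nonzero row contributes one pivot column: 1 pivot columns.

1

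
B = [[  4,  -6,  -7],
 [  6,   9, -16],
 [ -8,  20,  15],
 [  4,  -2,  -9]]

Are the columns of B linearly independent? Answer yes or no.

yes

Row reduce B to echelon form.
R2 ← R2 − (3/2)·R1: [0, 18, -11/2]
R3 ← R3 + (2)·R1: [0, 8, 1]
R4 ← R4 − R1: [0, 4, -2]
R3 ← R3 − (4/9)·R2: [0, 0, 31/9]
R4 ← R4 − (2/9)·R2: [0, 0, -7/9]
R4 ← R4 + (7/31)·R3: [0, 0, 0]
3 pivots among 3 columns.
Every column is a pivot column, so the columns are linearly independent.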